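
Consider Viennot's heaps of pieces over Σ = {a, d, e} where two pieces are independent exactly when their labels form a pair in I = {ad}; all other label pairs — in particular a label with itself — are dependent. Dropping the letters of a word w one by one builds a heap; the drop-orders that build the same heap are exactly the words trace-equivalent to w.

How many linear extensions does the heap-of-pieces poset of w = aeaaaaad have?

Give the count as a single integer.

0(a) covers ∅
1(e) covers 0:a
2(a) covers 1:e
3(a) covers 2:a
4(a) covers 3:a
5(a) covers 4:a
6(a) covers 5:a
7(d) covers 1:e
floor of heap: 0:a
completions by unplaced set U, small U first (add the entries for U minus each lowest piece of U):
  |U|=1: {6}:1  {7}:1
  |U|=2: {5,6}:1  {6,7}:2
  |U|=3: {4,5,6}:1  {5,6,7}:3
  |U|=4: {3,4,5,6}:1  {4,5,6,7}:4
  |U|=5: {2,3,4,5,6}:1  {3,4,5,6,7}:5
  |U|=6: {2,3,4,5,6,7}:6
  start at 0(a): 6

6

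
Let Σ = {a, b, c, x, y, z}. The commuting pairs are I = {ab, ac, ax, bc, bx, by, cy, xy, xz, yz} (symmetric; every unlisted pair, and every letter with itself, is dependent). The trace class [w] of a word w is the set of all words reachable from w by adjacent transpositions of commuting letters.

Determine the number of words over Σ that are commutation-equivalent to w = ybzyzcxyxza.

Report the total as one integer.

piece 0:y — minimal
piece 1:b — minimal
piece 2:z rests on {1:b}
piece 3:y rests on {0:y}
piece 4:z rests on {2:z}
piece 5:c rests on {4:z}
piece 6:x rests on {5:c}
piece 7:y rests on {3:y}
piece 8:x rests on {6:x}
piece 9:z rests on {5:c}
piece 10:a rests on {7:y, 9:z}
minimal pieces: {0:y, 1:b}
ways to finish when only these pieces remain (= sum over removing one remaining piece with nothing left below it):
  1 left: {8}→1  {10}→1
  2 left: {6,8}→1  {7,10}→1  {8,10}→2  {9,10}→1
  3 left: {3,7,10}→1  {6,8,10}→3  {7,8,10}→3  {7,9,10}→2  {8,9,10}→3
  4 left: {0,3,7,10}→1  {3,7,8,10}→4  {3,7,9,10}→3  {6,7,8,10}→6  {6,8,9,10}→6  {7,8,9,10}→8
  5 left: {0,3,7,8,10}→5  {0,3,7,9,10}→4  {3,6,7,8,10}→10  {3,7,8,9,10}→15  {5,6,8,9,10}→6  {6,7,8,9,10}→20
  6 left: {0,3,6,7,8,10}→15  {0,3,7,8,9,10}→24  {3,6,7,8,9,10}→45  {4,5,6,8,9,10}→6  {5,6,7,8,9,10}→26
  7 left: {0,3,6,7,8,9,10}→84  {2,4,5,6,8,9,10}→6  {3,5,6,7,8,9,10}→71  {4,5,6,7,8,9,10}→32
  8 left: {0,3,5,6,7,8,9,10}→155  {1,2,4,5,6,8,9,10}→6  {2,4,5,6,7,8,9,10}→38  {3,4,5,6,7,8,9,10}→103
  9 left: {0,3,4,5,6,7,8,9,10}→258  {1,2,4,5,6,7,8,9,10}→44  {2,3,4,5,6,7,8,9,10}→141
  placing 0:y first → 185 extensions
  placing 1:b first → 399 extensions
total linear extensions = 584

584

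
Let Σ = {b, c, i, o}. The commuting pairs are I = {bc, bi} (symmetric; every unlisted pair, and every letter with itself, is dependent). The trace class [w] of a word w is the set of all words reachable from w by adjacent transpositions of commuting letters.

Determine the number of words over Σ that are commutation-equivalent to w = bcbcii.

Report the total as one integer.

drop 0:b onto floor
drop 1:c onto floor
drop 2:b onto {0:b}
drop 3:c onto {1:c}
drop 4:i onto {3:c}
drop 5:i onto {4:i}
ground layer = {0:b, 1:c}
drop-orders for the pieces not yet dropped (sum over which currently-grounded one goes next):
  1 to go: {2} 1  {5} 1
  2 to go: {0,2} 1  {2,5} 2  {4,5} 1
  3 to go: {0,2,5} 3  {2,4,5} 3  {3,4,5} 1
  4 to go: {0,2,4,5} 6  {1,3,4,5} 1  {2,3,4,5} 4
  if 0:b drops first: 5 orders
  if 1:c drops first: 10 orders
heap linearizations: 15

15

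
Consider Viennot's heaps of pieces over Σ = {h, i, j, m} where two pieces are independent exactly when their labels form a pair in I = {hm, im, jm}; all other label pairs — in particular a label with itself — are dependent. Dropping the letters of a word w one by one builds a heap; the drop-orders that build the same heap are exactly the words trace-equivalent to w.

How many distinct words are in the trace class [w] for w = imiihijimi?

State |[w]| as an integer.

0(i) covers ∅
1(m) covers ∅
2(i) covers 0:i
3(i) covers 2:i
4(h) covers 3:i
5(i) covers 4:h
6(j) covers 5:i
7(i) covers 6:j
8(m) covers 1:m
9(i) covers 7:i
floor of heap: 0:i, 1:m
completions by unplaced set U, small U first (add the entries for U minus each lowest piece of U):
  |U|=1: {8}:1  {9}:1
  |U|=2: {1,8}:1  {7,9}:1  {8,9}:2
  |U|=3: {1,8,9}:3  {6,7,9}:1  {7,8,9}:3
  |U|=4: {1,7,8,9}:6  {5,6,7,9}:1  {6,7,8,9}:4
  |U|=5: {1,6,7,8,9}:10  {4,5,6,7,9}:1  {5,6,7,8,9}:5
  |U|=6: {1,5,6,7,8,9}:15  {3,4,5,6,7,9}:1  {4,5,6,7,8,9}:6
  |U|=7: {1,4,5,6,7,8,9}:21  {2,3,4,5,6,7,9}:1  {3,4,5,6,7,8,9}:7
  |U|=8: {0,2,3,4,5,6,7,9}:1  {1,3,4,5,6,7,8,9}:28  {2,3,4,5,6,7,8,9}:8
  start at 0(i): 36
  start at 1(m): 9
sum over floor = 45

45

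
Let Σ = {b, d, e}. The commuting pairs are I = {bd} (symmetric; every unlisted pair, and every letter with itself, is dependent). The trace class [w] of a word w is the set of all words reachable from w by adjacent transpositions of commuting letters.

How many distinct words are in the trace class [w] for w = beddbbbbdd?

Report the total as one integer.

70

drop 0:b onto floor
drop 1:e onto {0:b}
drop 2:d onto {1:e}
drop 3:d onto {2:d}
drop 4:b onto {1:e}
drop 5:b onto {4:b}
drop 6:b onto {5:b}
drop 7:b onto {6:b}
drop 8:d onto {3:d}
drop 9:d onto {8:d}
ground layer = {0:b}
drop-orders for the pieces not yet dropped (sum over which currently-grounded one goes next):
  1 to go: {7} 1  {9} 1
  2 to go: {6,7} 1  {7,9} 2  {8,9} 1
  3 to go: {3,8,9} 1  {5,6,7} 1  {6,7,9} 3  {7,8,9} 3
  4 to go: {2,3,8,9} 1  {3,7,8,9} 4  {4,5,6,7} 1  {5,6,7,9} 4  {6,7,8,9} 6
  5 to go: {2,3,7,8,9} 5  {3,6,7,8,9} 10  {4,5,6,7,9} 5  {5,6,7,8,9} 10
  6 to go: {2,3,6,7,8,9} 15  {3,5,6,7,8,9} 20  {4,5,6,7,8,9} 15
  7 to go: {2,3,5,6,7,8,9} 35  {3,4,5,6,7,8,9} 35
  8 to go: {2,3,4,5,6,7,8,9} 70
  if 0:b drops first: 70 orders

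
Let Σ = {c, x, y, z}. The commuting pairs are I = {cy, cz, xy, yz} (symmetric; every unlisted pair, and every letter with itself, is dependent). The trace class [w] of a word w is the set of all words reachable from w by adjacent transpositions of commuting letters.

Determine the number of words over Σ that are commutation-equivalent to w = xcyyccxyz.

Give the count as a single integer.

drop 0:x onto floor
drop 1:c onto {0:x}
drop 2:y onto floor
drop 3:y onto {2:y}
drop 4:c onto {1:c}
drop 5:c onto {4:c}
drop 6:x onto {5:c}
drop 7:y onto {3:y}
drop 8:z onto {6:x}
ground layer = {0:x, 2:y}
drop-orders for the pieces not yet dropped (sum over which currently-grounded one goes next):
  1 to go: {7} 1  {8} 1
  2 to go: {3,7} 1  {6,8} 1  {7,8} 2
  3 to go: {2,3,7} 1  {3,7,8} 3  {5,6,8} 1  {6,7,8} 3
  4 to go: {2,3,7,8} 4  {3,6,7,8} 6  {4,5,6,8} 1  {5,6,7,8} 4
  5 to go: {1,4,5,6,8} 1  {2,3,6,7,8} 10  {3,5,6,7,8} 10  {4,5,6,7,8} 5
  6 to go: {0,1,4,5,6,8} 1  {1,4,5,6,7,8} 6  {2,3,5,6,7,8} 20  {3,4,5,6,7,8} 15
  7 to go: {0,1,4,5,6,7,8} 7  {1,3,4,5,6,7,8} 21  {2,3,4,5,6,7,8} 35
  if 0:x drops first: 56 orders
  if 2:y drops first: 28 orders
heap linearizations: 84

84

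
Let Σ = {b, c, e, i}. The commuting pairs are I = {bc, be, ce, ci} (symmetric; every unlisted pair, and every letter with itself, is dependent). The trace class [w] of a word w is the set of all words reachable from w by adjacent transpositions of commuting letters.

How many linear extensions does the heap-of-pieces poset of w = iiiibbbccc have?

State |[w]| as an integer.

piece 0:i — minimal
piece 1:i rests on {0:i}
piece 2:i rests on {1:i}
piece 3:i rests on {2:i}
piece 4:b rests on {3:i}
piece 5:b rests on {4:b}
piece 6:b rests on {5:b}
piece 7:c — minimal
piece 8:c rests on {7:c}
piece 9:c rests on {8:c}
minimal pieces: {0:i, 7:c}
ways to finish when only these pieces remain (= sum over removing one remaining piece with nothing left below it):
  1 left: {6}→1  {9}→1
  2 left: {5,6}→1  {6,9}→2  {8,9}→1
  3 left: {4,5,6}→1  {5,6,9}→3  {6,8,9}→3  {7,8,9}→1
  4 left: {3,4,5,6}→1  {4,5,6,9}→4  {5,6,8,9}→6  {6,7,8,9}→4
  5 left: {2,3,4,5,6}→1  {3,4,5,6,9}→5  {4,5,6,8,9}→10  {5,6,7,8,9}→10
  6 left: {1,2,3,4,5,6}→1  {2,3,4,5,6,9}→6  {3,4,5,6,8,9}→15  {4,5,6,7,8,9}→20
  7 left: {0,1,2,3,4,5,6}→1  {1,2,3,4,5,6,9}→7  {2,3,4,5,6,8,9}→21  {3,4,5,6,7,8,9}→35
  8 left: {0,1,2,3,4,5,6,9}→8  {1,2,3,4,5,6,8,9}→28  {2,3,4,5,6,7,8,9}→56
  placing 0:i first → 84 extensions
  placing 7:c first → 36 extensions
total linear extensions = 120

120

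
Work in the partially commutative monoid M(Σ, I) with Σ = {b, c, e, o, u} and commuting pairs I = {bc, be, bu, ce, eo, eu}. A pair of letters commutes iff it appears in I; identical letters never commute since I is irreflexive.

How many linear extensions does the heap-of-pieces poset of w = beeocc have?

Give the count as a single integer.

#0=b has no predecessor
#1=e has no predecessor
#2=e depends on [1:e]
#3=o depends on [0:b]
#4=c depends on [3:o]
#5=c depends on [4:c]
sources: [0:b, 1:e]
N(rest) = Σ N(rest − s) over sources s of rest; N(one piece) = 1:
  size 1 → [2]=1  [5]=1
  size 2 → [1,2]=1  [2,5]=2  [4,5]=1
  size 3 → [1,2,5]=3  [2,4,5]=3  [3,4,5]=1
  size 4 → [0,3,4,5]=1  [1,2,4,5]=6  [2,3,4,5]=4
  first=0(b) contributes 10
  first=1(e) contributes 5
|[w]| = 15

15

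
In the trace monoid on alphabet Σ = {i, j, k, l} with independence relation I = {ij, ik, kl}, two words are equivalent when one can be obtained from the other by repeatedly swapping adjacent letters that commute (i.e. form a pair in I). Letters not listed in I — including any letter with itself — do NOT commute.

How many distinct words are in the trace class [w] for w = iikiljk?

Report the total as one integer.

#0=i has no predecessor
#1=i depends on [0:i]
#2=k has no predecessor
#3=i depends on [1:i]
#4=l depends on [3:i]
#5=j depends on [2:k, 4:l]
#6=k depends on [5:j]
sources: [0:i, 2:k]
N(rest) = Σ N(rest − s) over sources s of rest; N(one piece) = 1:
  size 1 → [6]=1
  size 2 → [5,6]=1
  size 3 → [2,5,6]=1  [4,5,6]=1
  size 4 → [2,4,5,6]=2  [3,4,5,6]=1
  size 5 → [1,3,4,5,6]=1  [2,3,4,5,6]=3
  first=0(i) contributes 4
  first=2(k) contributes 1
|[w]| = 5

5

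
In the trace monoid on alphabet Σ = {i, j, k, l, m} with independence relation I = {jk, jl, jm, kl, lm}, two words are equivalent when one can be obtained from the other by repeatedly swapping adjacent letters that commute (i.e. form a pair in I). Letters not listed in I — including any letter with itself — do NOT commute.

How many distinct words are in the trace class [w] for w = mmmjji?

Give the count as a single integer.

0(m) covers ∅
1(m) covers 0:m
2(m) covers 1:m
3(j) covers ∅
4(j) covers 3:j
5(i) covers 2:m, 4:j
floor of heap: 0:m, 3:j
completions by unplaced set U, small U first (add the entries for U minus each lowest piece of U):
  |U|=1: {5}:1
  |U|=2: {2,5}:1  {4,5}:1
  |U|=3: {1,2,5}:1  {2,4,5}:2  {3,4,5}:1
  |U|=4: {0,1,2,5}:1  {1,2,4,5}:3  {2,3,4,5}:3
  start at 0(m): 6
  start at 3(j): 4
sum over floor = 10

10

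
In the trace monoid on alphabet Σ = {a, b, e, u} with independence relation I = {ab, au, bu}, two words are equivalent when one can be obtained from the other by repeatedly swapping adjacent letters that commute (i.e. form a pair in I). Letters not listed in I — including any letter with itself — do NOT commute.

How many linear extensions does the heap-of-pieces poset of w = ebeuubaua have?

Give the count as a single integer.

60

piece 0:e — minimal
piece 1:b rests on {0:e}
piece 2:e rests on {1:b}
piece 3:u rests on {2:e}
piece 4:u rests on {3:u}
piece 5:b rests on {2:e}
piece 6:a rests on {2:e}
piece 7:u rests on {4:u}
piece 8:a rests on {6:a}
minimal pieces: {0:e}
ways to finish when only these pieces remain (= sum over removing one remaining piece with nothing left below it):
  1 left: {5}→1  {7}→1  {8}→1
  2 left: {4,7}→1  {5,7}→2  {5,8}→2  {6,8}→1  {7,8}→2
  3 left: {3,4,7}→1  {4,5,7}→3  {4,7,8}→3  {5,6,8}→3  {5,7,8}→6  {6,7,8}→3
  4 left: {3,4,5,7}→4  {3,4,7,8}→4  {4,5,7,8}→12  {4,6,7,8}→6  {5,6,7,8}→12
  5 left: {3,4,5,7,8}→20  {3,4,6,7,8}→10  {4,5,6,7,8}→30
  6 left: {3,4,5,6,7,8}→60
  7 left: {2,3,4,5,6,7,8}→60
  placing 0:e first → 60 extensions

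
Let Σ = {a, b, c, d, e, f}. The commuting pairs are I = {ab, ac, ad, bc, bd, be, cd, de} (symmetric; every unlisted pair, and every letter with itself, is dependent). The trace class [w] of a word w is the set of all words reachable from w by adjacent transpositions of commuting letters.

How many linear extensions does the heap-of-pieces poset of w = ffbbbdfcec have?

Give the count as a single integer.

piece 0:f — minimal
piece 1:f rests on {0:f}
piece 2:b rests on {1:f}
piece 3:b rests on {2:b}
piece 4:b rests on {3:b}
piece 5:d rests on {1:f}
piece 6:f rests on {4:b, 5:d}
piece 7:c rests on {6:f}
piece 8:e rests on {7:c}
piece 9:c rests on {8:e}
minimal pieces: {0:f}
ways to finish when only these pieces remain (= sum over removing one remaining piece with nothing left below it):
  1 left: {9}→1
  2 left: {8,9}→1
  3 left: {7,8,9}→1
  4 left: {6,7,8,9}→1
  5 left: {4,6,7,8,9}→1  {5,6,7,8,9}→1
  6 left: {3,4,6,7,8,9}→1  {4,5,6,7,8,9}→2
  7 left: {2,3,4,6,7,8,9}→1  {3,4,5,6,7,8,9}→3
  8 left: {2,3,4,5,6,7,8,9}→4
  placing 0:f first → 4 extensions

4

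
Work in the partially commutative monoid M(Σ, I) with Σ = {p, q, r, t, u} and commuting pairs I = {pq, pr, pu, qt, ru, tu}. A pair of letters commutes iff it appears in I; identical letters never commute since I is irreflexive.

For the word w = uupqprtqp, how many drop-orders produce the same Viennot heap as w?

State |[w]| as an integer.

drop 0:u onto floor
drop 1:u onto {0:u}
drop 2:p onto floor
drop 3:q onto {1:u}
drop 4:p onto {2:p}
drop 5:r onto {3:q}
drop 6:t onto {4:p, 5:r}
drop 7:q onto {5:r}
drop 8:p onto {6:t}
ground layer = {0:u, 2:p}
drop-orders for the pieces not yet dropped (sum over which currently-grounded one goes next):
  1 to go: {7} 1  {8} 1
  2 to go: {6,8} 1  {7,8} 2
  3 to go: {4,6,8} 1  {6,7,8} 3
  4 to go: {2,4,6,8} 1  {4,6,7,8} 4  {5,6,7,8} 3
  5 to go: {2,4,6,7,8} 5  {3,5,6,7,8} 3  {4,5,6,7,8} 7
  6 to go: {1,3,5,6,7,8} 3  {2,4,5,6,7,8} 12  {3,4,5,6,7,8} 10
  7 to go: {0,1,3,5,6,7,8} 3  {1,3,4,5,6,7,8} 13  {2,3,4,5,6,7,8} 22
  if 0:u drops first: 35 orders
  if 2:p drops first: 16 orders
heap linearizations: 51

51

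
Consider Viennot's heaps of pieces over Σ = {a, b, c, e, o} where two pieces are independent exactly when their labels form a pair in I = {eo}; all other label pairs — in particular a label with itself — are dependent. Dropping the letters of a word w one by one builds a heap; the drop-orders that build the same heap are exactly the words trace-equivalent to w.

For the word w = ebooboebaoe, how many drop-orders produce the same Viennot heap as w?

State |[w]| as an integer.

4

#0=e has no predecessor
#1=b depends on [0:e]
#2=o depends on [1:b]
#3=o depends on [2:o]
#4=b depends on [3:o]
#5=o depends on [4:b]
#6=e depends on [4:b]
#7=b depends on [5:o, 6:e]
#8=a depends on [7:b]
#9=o depends on [8:a]
#10=e depends on [8:a]
sources: [0:e]
N(rest) = Σ N(rest − s) over sources s of rest; N(one piece) = 1:
  size 1 → [9]=1  [10]=1
  size 2 → [9,10]=2
  size 3 → [8,9,10]=2
  size 4 → [7,8,9,10]=2
  size 5 → [5,7,8,9,10]=2  [6,7,8,9,10]=2
  size 6 → [5,6,7,8,9,10]=4
  size 7 → [4,5,6,7,8,9,10]=4
  size 8 → [3,4,5,6,7,8,9,10]=4
  size 9 → [2,3,4,5,6,7,8,9,10]=4
  first=0(e) contributes 4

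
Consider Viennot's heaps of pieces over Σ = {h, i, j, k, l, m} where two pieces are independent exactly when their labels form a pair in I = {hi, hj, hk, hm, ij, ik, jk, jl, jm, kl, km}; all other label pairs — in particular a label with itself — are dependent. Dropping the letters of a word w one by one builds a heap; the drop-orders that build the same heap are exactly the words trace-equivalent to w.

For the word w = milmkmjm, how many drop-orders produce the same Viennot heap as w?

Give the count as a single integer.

0(m) covers ∅
1(i) covers 0:m
2(l) covers 1:i
3(m) covers 2:l
4(k) covers ∅
5(m) covers 3:m
6(j) covers ∅
7(m) covers 5:m
floor of heap: 0:m, 4:k, 6:j
completions by unplaced set U, small U first (add the entries for U minus each lowest piece of U):
  |U|=1: {4}:1  {6}:1  {7}:1
  |U|=2: {4,6}:2  {4,7}:2  {5,7}:1  {6,7}:2
  |U|=3: {3,5,7}:1  {4,5,7}:3  {4,6,7}:6  {5,6,7}:3
  |U|=4: {2,3,5,7}:1  {3,4,5,7}:4  {3,5,6,7}:4  {4,5,6,7}:12
  |U|=5: {1,2,3,5,7}:1  {2,3,4,5,7}:5  {2,3,5,6,7}:5  {3,4,5,6,7}:20
  |U|=6: {0,1,2,3,5,7}:1  {1,2,3,4,5,7}:6  {1,2,3,5,6,7}:6  {2,3,4,5,6,7}:30
  start at 0(m): 42
  start at 4(k): 7
  start at 6(j): 7
sum over floor = 56

56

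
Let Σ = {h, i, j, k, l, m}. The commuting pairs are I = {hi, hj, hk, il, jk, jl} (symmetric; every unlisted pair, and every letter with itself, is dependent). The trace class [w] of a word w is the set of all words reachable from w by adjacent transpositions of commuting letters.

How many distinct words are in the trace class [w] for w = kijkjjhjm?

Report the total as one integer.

40

0(k) covers ∅
1(i) covers 0:k
2(j) covers 1:i
3(k) covers 1:i
4(j) covers 2:j
5(j) covers 4:j
6(h) covers ∅
7(j) covers 5:j
8(m) covers 3:k, 6:h, 7:j
floor of heap: 0:k, 6:h
completions by unplaced set U, small U first (add the entries for U minus each lowest piece of U):
  |U|=1: {8}:1
  |U|=2: {3,8}:1  {6,8}:1  {7,8}:1
  |U|=3: {3,6,8}:2  {3,7,8}:2  {5,7,8}:1  {6,7,8}:2
  |U|=4: {3,5,7,8}:3  {3,6,7,8}:6  {4,5,7,8}:1  {5,6,7,8}:3
  |U|=5: {2,4,5,7,8}:1  {3,4,5,7,8}:4  {3,5,6,7,8}:12  {4,5,6,7,8}:4
  |U|=6: {2,3,4,5,7,8}:5  {2,4,5,6,7,8}:5  {3,4,5,6,7,8}:20
  |U|=7: {1,2,3,4,5,7,8}:5  {2,3,4,5,6,7,8}:30
  start at 0(k): 35
  start at 6(h): 5
sum over floor = 40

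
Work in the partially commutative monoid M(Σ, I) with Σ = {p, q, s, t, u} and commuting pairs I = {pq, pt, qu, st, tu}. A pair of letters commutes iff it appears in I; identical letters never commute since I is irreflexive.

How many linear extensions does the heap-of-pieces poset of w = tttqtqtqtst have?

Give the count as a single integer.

#0=t has no predecessor
#1=t depends on [0:t]
#2=t depends on [1:t]
#3=q depends on [2:t]
#4=t depends on [3:q]
#5=q depends on [4:t]
#6=t depends on [5:q]
#7=q depends on [6:t]
#8=t depends on [7:q]
#9=s depends on [7:q]
#10=t depends on [8:t]
sources: [0:t]
N(rest) = Σ N(rest − s) over sources s of rest; N(one piece) = 1:
  size 1 → [9]=1  [10]=1
  size 2 → [8,10]=1  [9,10]=2
  size 3 → [8,9,10]=3
  size 4 → [7,8,9,10]=3
  size 5 → [6,7,8,9,10]=3
  size 6 → [5,6,7,8,9,10]=3
  size 7 → [4,5,6,7,8,9,10]=3
  size 8 → [3,4,5,6,7,8,9,10]=3
  size 9 → [2,3,4,5,6,7,8,9,10]=3
  first=0(t) contributes 3

3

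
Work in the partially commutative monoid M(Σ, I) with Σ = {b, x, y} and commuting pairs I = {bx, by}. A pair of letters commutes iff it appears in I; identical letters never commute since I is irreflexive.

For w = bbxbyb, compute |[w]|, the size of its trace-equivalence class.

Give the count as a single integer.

drop 0:b onto floor
drop 1:b onto {0:b}
drop 2:x onto floor
drop 3:b onto {1:b}
drop 4:y onto {2:x}
drop 5:b onto {3:b}
ground layer = {0:b, 2:x}
drop-orders for the pieces not yet dropped (sum over which currently-grounded one goes next):
  1 to go: {4} 1  {5} 1
  2 to go: {2,4} 1  {3,5} 1  {4,5} 2
  3 to go: {1,3,5} 1  {2,4,5} 3  {3,4,5} 3
  4 to go: {0,1,3,5} 1  {1,3,4,5} 4  {2,3,4,5} 6
  if 0:b drops first: 10 orders
  if 2:x drops first: 5 orders
heap linearizations: 15

15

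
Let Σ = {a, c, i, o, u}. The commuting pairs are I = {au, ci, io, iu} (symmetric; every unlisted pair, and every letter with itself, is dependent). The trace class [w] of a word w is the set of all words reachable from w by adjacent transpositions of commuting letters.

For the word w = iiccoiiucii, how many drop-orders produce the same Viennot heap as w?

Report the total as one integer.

#0=i has no predecessor
#1=i depends on [0:i]
#2=c has no predecessor
#3=c depends on [2:c]
#4=o depends on [3:c]
#5=i depends on [1:i]
#6=i depends on [5:i]
#7=u depends on [4:o]
#8=c depends on [7:u]
#9=i depends on [6:i]
#10=i depends on [9:i]
sources: [0:i, 2:c]
N(rest) = Σ N(rest − s) over sources s of rest; N(one piece) = 1:
  size 1 → [8]=1  [10]=1
  size 2 → [7,8]=1  [8,10]=2  [9,10]=1
  size 3 → [4,7,8]=1  [6,9,10]=1  [7,8,10]=3  [8,9,10]=3
  size 4 → [3,4,7,8]=1  [4,7,8,10]=4  [5,6,9,10]=1  [6,8,9,10]=4  [7,8,9,10]=6
  size 5 → [1,5,6,9,10]=1  [2,3,4,7,8]=1  [3,4,7,8,10]=5  [4,7,8,9,10]=10  [5,6,8,9,10]=5  [6,7,8,9,10]=10
  size 6 → [0,1,5,6,9,10]=1  [1,5,6,8,9,10]=6  [2,3,4,7,8,10]=6  [3,4,7,8,9,10]=15  [4,6,7,8,9,10]=20  [5,6,7,8,9,10]=15
  size 7 → [0,1,5,6,8,9,10]=7  [1,5,6,7,8,9,10]=21  [2,3,4,7,8,9,10]=21  [3,4,6,7,8,9,10]=35  [4,5,6,7,8,9,10]=35
  size 8 → [0,1,5,6,7,8,9,10]=28  [1,4,5,6,7,8,9,10]=56  [2,3,4,6,7,8,9,10]=56  [3,4,5,6,7,8,9,10]=70
  size 9 → [0,1,4,5,6,7,8,9,10]=84  [1,3,4,5,6,7,8,9,10]=126  [2,3,4,5,6,7,8,9,10]=126
  first=0(i) contributes 252
  first=2(c) contributes 210
|[w]| = 462

462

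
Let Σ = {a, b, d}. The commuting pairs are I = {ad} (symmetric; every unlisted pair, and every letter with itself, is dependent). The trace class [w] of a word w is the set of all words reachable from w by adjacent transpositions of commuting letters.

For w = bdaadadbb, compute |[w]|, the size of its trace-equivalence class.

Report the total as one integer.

#0=b has no predecessor
#1=d depends on [0:b]
#2=a depends on [0:b]
#3=a depends on [2:a]
#4=d depends on [1:d]
#5=a depends on [3:a]
#6=d depends on [4:d]
#7=b depends on [5:a, 6:d]
#8=b depends on [7:b]
sources: [0:b]
N(rest) = Σ N(rest − s) over sources s of rest; N(one piece) = 1:
  size 1 → [8]=1
  size 2 → [7,8]=1
  size 3 → [5,7,8]=1  [6,7,8]=1
  size 4 → [3,5,7,8]=1  [4,6,7,8]=1  [5,6,7,8]=2
  size 5 → [1,4,6,7,8]=1  [2,3,5,7,8]=1  [3,5,6,7,8]=3  [4,5,6,7,8]=3
  size 6 → [1,4,5,6,7,8]=4  [2,3,5,6,7,8]=4  [3,4,5,6,7,8]=6
  size 7 → [1,3,4,5,6,7,8]=10  [2,3,4,5,6,7,8]=10
  first=0(b) contributes 20

20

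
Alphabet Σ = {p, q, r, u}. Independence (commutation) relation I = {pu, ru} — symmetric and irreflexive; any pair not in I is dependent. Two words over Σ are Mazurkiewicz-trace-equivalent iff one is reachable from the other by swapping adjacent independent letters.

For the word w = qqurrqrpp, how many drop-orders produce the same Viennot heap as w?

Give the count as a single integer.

3

piece 0:q — minimal
piece 1:q rests on {0:q}
piece 2:u rests on {1:q}
piece 3:r rests on {1:q}
piece 4:r rests on {3:r}
piece 5:q rests on {2:u, 4:r}
piece 6:r rests on {5:q}
piece 7:p rests on {6:r}
piece 8:p rests on {7:p}
minimal pieces: {0:q}
ways to finish when only these pieces remain (= sum over removing one remaining piece with nothing left below it):
  1 left: {8}→1
  2 left: {7,8}→1
  3 left: {6,7,8}→1
  4 left: {5,6,7,8}→1
  5 left: {2,5,6,7,8}→1  {4,5,6,7,8}→1
  6 left: {2,4,5,6,7,8}→2  {3,4,5,6,7,8}→1
  7 left: {2,3,4,5,6,7,8}→3
  placing 0:q first → 3 extensions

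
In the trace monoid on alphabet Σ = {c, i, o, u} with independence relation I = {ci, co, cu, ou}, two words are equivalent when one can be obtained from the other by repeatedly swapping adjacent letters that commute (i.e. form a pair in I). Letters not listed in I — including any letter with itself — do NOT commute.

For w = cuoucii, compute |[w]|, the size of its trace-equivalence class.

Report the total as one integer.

63

0(c) covers ∅
1(u) covers ∅
2(o) covers ∅
3(u) covers 1:u
4(c) covers 0:c
5(i) covers 2:o, 3:u
6(i) covers 5:i
floor of heap: 0:c, 1:u, 2:o
completions by unplaced set U, small U first (add the entries for U minus each lowest piece of U):
  |U|=1: {4}:1  {6}:1
  |U|=2: {0,4}:1  {4,6}:2  {5,6}:1
  |U|=3: {0,4,6}:3  {2,5,6}:1  {3,5,6}:1  {4,5,6}:3
  |U|=4: {0,4,5,6}:6  {1,3,5,6}:1  {2,3,5,6}:2  {2,4,5,6}:4  {3,4,5,6}:4
  |U|=5: {0,2,4,5,6}:10  {0,3,4,5,6}:10  {1,2,3,5,6}:3  {1,3,4,5,6}:5  {2,3,4,5,6}:10
  start at 0(c): 18
  start at 1(u): 30
  start at 2(o): 15
sum over floor = 63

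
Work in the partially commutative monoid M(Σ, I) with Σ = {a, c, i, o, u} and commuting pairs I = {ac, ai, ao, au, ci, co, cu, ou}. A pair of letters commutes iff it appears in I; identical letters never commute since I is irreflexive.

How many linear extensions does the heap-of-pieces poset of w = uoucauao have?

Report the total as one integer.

1680

drop 0:u onto floor
drop 1:o onto floor
drop 2:u onto {0:u}
drop 3:c onto floor
drop 4:a onto floor
drop 5:u onto {2:u}
drop 6:a onto {4:a}
drop 7:o onto {1:o}
ground layer = {0:u, 1:o, 3:c, 4:a}
drop-orders for the pieces not yet dropped (sum over which currently-grounded one goes next):
  1 to go: {3} 1  {5} 1  {6} 1  {7} 1
  2 to go: {1,7} 1  {2,5} 1  {3,5} 2  {3,6} 2  {3,7} 2  {4,6} 1  {5,6} 2  {5,7} 2  {6,7} 2
  3 to go: {0,2,5} 1  {1,3,7} 3  {1,5,7} 3  {1,6,7} 3  {2,3,5} 3  {2,5,6} 3  {2,5,7} 3  {3,4,6} 3  {3,5,6} 6  {3,5,7} 6  {3,6,7} 6  {4,5,6} 3  {4,6,7} 3  {5,6,7} 6
  4 to go: {0,2,3,5} 4  {0,2,5,6} 4  {0,2,5,7} 4  {1,2,5,7} 6  {1,3,5,7} 12  {1,3,6,7} 12  {1,4,6,7} 6  {1,5,6,7} 12  {2,3,5,6} 12  {2,3,5,7} 12  {2,4,5,6} 6  {2,5,6,7} 12  {3,4,5,6} 12  {3,4,6,7} 12  {3,5,6,7} 24  {4,5,6,7} 12
  5 to go: {0,1,2,5,7} 10  {0,2,3,5,6} 20  {0,2,3,5,7} 20  {0,2,4,5,6} 10  {0,2,5,6,7} 20  {1,2,3,5,7} 30  {1,2,5,6,7} 30  {1,3,4,6,7} 30  {1,3,5,6,7} 60  {1,4,5,6,7} 30  {2,3,4,5,6} 30  {2,3,5,6,7} 60  {2,4,5,6,7} 30  {3,4,5,6,7} 60
  6 to go: {0,1,2,3,5,7} 60  {0,1,2,5,6,7} 60  {0,2,3,4,5,6} 60  {0,2,3,5,6,7} 120  {0,2,4,5,6,7} 60  {1,2,3,5,6,7} 180  {1,2,4,5,6,7} 90  {1,3,4,5,6,7} 180  {2,3,4,5,6,7} 180
  if 0:u drops first: 630 orders
  if 1:o drops first: 420 orders
  if 3:c drops first: 210 orders
  if 4:a drops first: 420 orders
heap linearizations: 1680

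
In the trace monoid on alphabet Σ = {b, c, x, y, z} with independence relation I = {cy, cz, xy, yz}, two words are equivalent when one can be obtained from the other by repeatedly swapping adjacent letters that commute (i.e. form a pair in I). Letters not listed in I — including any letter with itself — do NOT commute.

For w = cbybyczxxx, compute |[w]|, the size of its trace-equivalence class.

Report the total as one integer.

12

#0=c has no predecessor
#1=b depends on [0:c]
#2=y depends on [1:b]
#3=b depends on [2:y]
#4=y depends on [3:b]
#5=c depends on [3:b]
#6=z depends on [3:b]
#7=x depends on [5:c, 6:z]
#8=x depends on [7:x]
#9=x depends on [8:x]
sources: [0:c]
N(rest) = Σ N(rest − s) over sources s of rest; N(one piece) = 1:
  size 1 → [4]=1  [9]=1
  size 2 → [4,9]=2  [8,9]=1
  size 3 → [4,8,9]=3  [7,8,9]=1
  size 4 → [4,7,8,9]=4  [5,7,8,9]=1  [6,7,8,9]=1
  size 5 → [4,5,7,8,9]=5  [4,6,7,8,9]=5  [5,6,7,8,9]=2
  size 6 → [4,5,6,7,8,9]=12
  size 7 → [3,4,5,6,7,8,9]=12
  size 8 → [2,3,4,5,6,7,8,9]=12
  first=0(c) contributes 12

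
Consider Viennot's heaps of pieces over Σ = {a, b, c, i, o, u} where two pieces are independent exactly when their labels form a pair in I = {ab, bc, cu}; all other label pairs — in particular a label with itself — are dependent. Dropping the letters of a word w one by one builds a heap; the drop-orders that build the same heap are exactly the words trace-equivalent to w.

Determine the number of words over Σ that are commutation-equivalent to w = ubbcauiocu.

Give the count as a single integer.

piece 0:u — minimal
piece 1:b rests on {0:u}
piece 2:b rests on {1:b}
piece 3:c — minimal
piece 4:a rests on {0:u, 3:c}
piece 5:u rests on {2:b, 4:a}
piece 6:i rests on {5:u}
piece 7:o rests on {6:i}
piece 8:c rests on {7:o}
piece 9:u rests on {7:o}
minimal pieces: {0:u, 3:c}
ways to finish when only these pieces remain (= sum over removing one remaining piece with nothing left below it):
  1 left: {8}→1  {9}→1
  2 left: {8,9}→2
  3 left: {7,8,9}→2
  4 left: {6,7,8,9}→2
  5 left: {5,6,7,8,9}→2
  6 left: {2,5,6,7,8,9}→2  {4,5,6,7,8,9}→2
  7 left: {1,2,5,6,7,8,9}→2  {2,4,5,6,7,8,9}→4  {3,4,5,6,7,8,9}→2
  8 left: {1,2,4,5,6,7,8,9}→6  {2,3,4,5,6,7,8,9}→6
  placing 0:u first → 12 extensions
  placing 3:c first → 6 extensions
total linear extensions = 18

18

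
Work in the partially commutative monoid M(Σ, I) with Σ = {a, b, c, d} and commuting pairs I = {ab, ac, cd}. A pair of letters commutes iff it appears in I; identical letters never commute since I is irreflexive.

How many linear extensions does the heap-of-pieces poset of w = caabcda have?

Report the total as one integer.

22

#0=c has no predecessor
#1=a has no predecessor
#2=a depends on [1:a]
#3=b depends on [0:c]
#4=c depends on [3:b]
#5=d depends on [2:a, 3:b]
#6=a depends on [5:d]
sources: [0:c, 1:a]
N(rest) = Σ N(rest − s) over sources s of rest; N(one piece) = 1:
  size 1 → [4]=1  [6]=1
  size 2 → [4,6]=2  [5,6]=1
  size 3 → [2,5,6]=1  [4,5,6]=3
  size 4 → [1,2,5,6]=1  [2,4,5,6]=4  [3,4,5,6]=3
  size 5 → [0,3,4,5,6]=3  [1,2,4,5,6]=5  [2,3,4,5,6]=7
  first=0(c) contributes 12
  first=1(a) contributes 10
|[w]| = 22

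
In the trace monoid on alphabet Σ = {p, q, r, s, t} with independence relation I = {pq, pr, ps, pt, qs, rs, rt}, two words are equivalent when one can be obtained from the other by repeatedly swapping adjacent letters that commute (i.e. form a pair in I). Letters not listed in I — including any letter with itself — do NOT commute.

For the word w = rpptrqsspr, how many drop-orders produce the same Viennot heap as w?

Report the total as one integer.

3720

piece 0:r — minimal
piece 1:p — minimal
piece 2:p rests on {1:p}
piece 3:t — minimal
piece 4:r rests on {0:r}
piece 5:q rests on {3:t, 4:r}
piece 6:s rests on {3:t}
piece 7:s rests on {6:s}
piece 8:p rests on {2:p}
piece 9:r rests on {5:q}
minimal pieces: {0:r, 1:p, 3:t}
ways to finish when only these pieces remain (= sum over removing one remaining piece with nothing left below it):
  1 left: {7}→1  {8}→1  {9}→1
  2 left: {2,8}→1  {5,9}→1  {6,7}→1  {7,8}→2  {7,9}→2  {8,9}→2
  3 left: {1,2,8}→1  {2,7,8}→3  {2,8,9}→3  {4,5,9}→1  {5,7,9}→3  {5,8,9}→3  {6,7,8}→3  {6,7,9}→3  {7,8,9}→6
  4 left: {0,4,5,9}→1  {1,2,7,8}→4  {1,2,8,9}→4  {2,5,8,9}→6  {2,6,7,8}→6  {2,7,8,9}→12  {4,5,7,9}→4  {4,5,8,9}→4  {5,6,7,9}→6  {5,7,8,9}→12  {6,7,8,9}→12
  5 left: {0,4,5,7,9}→5  {0,4,5,8,9}→5  {1,2,5,8,9}→10  {1,2,6,7,8}→10  {1,2,7,8,9}→20  {2,4,5,8,9}→10  {2,5,7,8,9}→30  {2,6,7,8,9}→30  {3,5,6,7,9}→6  {4,5,6,7,9}→10  {4,5,7,8,9}→20  {5,6,7,8,9}→30
  6 left: {0,2,4,5,8,9}→15  {0,4,5,6,7,9}→15  {0,4,5,7,8,9}→30  {1,2,4,5,8,9}→20  {1,2,5,7,8,9}→60  {1,2,6,7,8,9}→60  {2,4,5,7,8,9}→60  {2,5,6,7,8,9}→90  {3,4,5,6,7,9}→16  {3,5,6,7,8,9}→36  {4,5,6,7,8,9}→60
  7 left: {0,1,2,4,5,8,9}→35  {0,2,4,5,7,8,9}→105  {0,3,4,5,6,7,9}→31  {0,4,5,6,7,8,9}→105  {1,2,4,5,7,8,9}→140  {1,2,5,6,7,8,9}→210  {2,3,5,6,7,8,9}→126  {2,4,5,6,7,8,9}→210  {3,4,5,6,7,8,9}→112
  8 left: {0,1,2,4,5,7,8,9}→280  {0,2,4,5,6,7,8,9}→420  {0,3,4,5,6,7,8,9}→248  {1,2,3,5,6,7,8,9}→336  {1,2,4,5,6,7,8,9}→560  {2,3,4,5,6,7,8,9}→448
  placing 0:r first → 1344 extensions
  placing 1:p first → 1116 extensions
  placing 3:t first → 1260 extensions
total linear extensions = 3720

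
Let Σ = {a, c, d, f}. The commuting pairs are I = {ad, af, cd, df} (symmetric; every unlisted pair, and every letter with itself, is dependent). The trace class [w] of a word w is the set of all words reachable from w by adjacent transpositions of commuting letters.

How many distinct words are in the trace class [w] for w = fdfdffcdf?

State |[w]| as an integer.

0(f) covers ∅
1(d) covers ∅
2(f) covers 0:f
3(d) covers 1:d
4(f) covers 2:f
5(f) covers 4:f
6(c) covers 5:f
7(d) covers 3:d
8(f) covers 6:c
floor of heap: 0:f, 1:d
completions by unplaced set U, small U first (add the entries for U minus each lowest piece of U):
  |U|=1: {7}:1  {8}:1
  |U|=2: {3,7}:1  {6,8}:1  {7,8}:2
  |U|=3: {1,3,7}:1  {3,7,8}:3  {5,6,8}:1  {6,7,8}:3
  |U|=4: {1,3,7,8}:4  {3,6,7,8}:6  {4,5,6,8}:1  {5,6,7,8}:4
  |U|=5: {1,3,6,7,8}:10  {2,4,5,6,8}:1  {3,5,6,7,8}:10  {4,5,6,7,8}:5
  |U|=6: {0,2,4,5,6,8}:1  {1,3,5,6,7,8}:20  {2,4,5,6,7,8}:6  {3,4,5,6,7,8}:15
  |U|=7: {0,2,4,5,6,7,8}:7  {1,3,4,5,6,7,8}:35  {2,3,4,5,6,7,8}:21
  start at 0(f): 56
  start at 1(d): 28
sum over floor = 84

84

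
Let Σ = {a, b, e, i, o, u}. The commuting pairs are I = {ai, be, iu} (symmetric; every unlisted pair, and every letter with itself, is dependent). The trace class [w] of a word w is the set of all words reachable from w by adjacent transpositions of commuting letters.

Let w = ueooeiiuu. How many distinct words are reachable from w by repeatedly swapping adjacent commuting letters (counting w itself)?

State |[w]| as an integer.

6

piece 0:u — minimal
piece 1:e rests on {0:u}
piece 2:o rests on {1:e}
piece 3:o rests on {2:o}
piece 4:e rests on {3:o}
piece 5:i rests on {4:e}
piece 6:i rests on {5:i}
piece 7:u rests on {4:e}
piece 8:u rests on {7:u}
minimal pieces: {0:u}
ways to finish when only these pieces remain (= sum over removing one remaining piece with nothing left below it):
  1 left: {6}→1  {8}→1
  2 left: {5,6}→1  {6,8}→2  {7,8}→1
  3 left: {5,6,8}→3  {6,7,8}→3
  4 left: {5,6,7,8}→6
  5 left: {4,5,6,7,8}→6
  6 left: {3,4,5,6,7,8}→6
  7 left: {2,3,4,5,6,7,8}→6
  placing 0:u first → 6 extensions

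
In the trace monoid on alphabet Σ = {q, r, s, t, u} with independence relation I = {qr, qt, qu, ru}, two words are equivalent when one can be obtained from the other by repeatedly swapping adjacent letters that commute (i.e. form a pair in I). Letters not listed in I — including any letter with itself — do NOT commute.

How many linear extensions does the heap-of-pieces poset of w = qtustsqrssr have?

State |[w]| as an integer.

6

#0=q has no predecessor
#1=t has no predecessor
#2=u depends on [1:t]
#3=s depends on [0:q, 2:u]
#4=t depends on [3:s]
#5=s depends on [4:t]
#6=q depends on [5:s]
#7=r depends on [5:s]
#8=s depends on [6:q, 7:r]
#9=s depends on [8:s]
#10=r depends on [9:s]
sources: [0:q, 1:t]
N(rest) = Σ N(rest − s) over sources s of rest; N(one piece) = 1:
  size 1 → [10]=1
  size 2 → [9,10]=1
  size 3 → [8,9,10]=1
  size 4 → [6,8,9,10]=1  [7,8,9,10]=1
  size 5 → [6,7,8,9,10]=2
  size 6 → [5,6,7,8,9,10]=2
  size 7 → [4,5,6,7,8,9,10]=2
  size 8 → [3,4,5,6,7,8,9,10]=2
  size 9 → [0,3,4,5,6,7,8,9,10]=2  [2,3,4,5,6,7,8,9,10]=2
  first=0(q) contributes 2
  first=1(t) contributes 4
|[w]| = 6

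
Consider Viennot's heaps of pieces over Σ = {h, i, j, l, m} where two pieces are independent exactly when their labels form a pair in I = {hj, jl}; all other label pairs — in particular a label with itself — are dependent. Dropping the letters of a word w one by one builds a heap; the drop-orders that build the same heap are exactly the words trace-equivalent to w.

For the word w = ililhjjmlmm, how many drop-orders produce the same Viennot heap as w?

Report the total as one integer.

6

0(i) covers ∅
1(l) covers 0:i
2(i) covers 1:l
3(l) covers 2:i
4(h) covers 3:l
5(j) covers 2:i
6(j) covers 5:j
7(m) covers 4:h, 6:j
8(l) covers 7:m
9(m) covers 8:l
10(m) covers 9:m
floor of heap: 0:i
completions by unplaced set U, small U first (add the entries for U minus each lowest piece of U):
  |U|=1: {10}:1
  |U|=2: {9,10}:1
  |U|=3: {8,9,10}:1
  |U|=4: {7,8,9,10}:1
  |U|=5: {4,7,8,9,10}:1  {6,7,8,9,10}:1
  |U|=6: {3,4,7,8,9,10}:1  {4,6,7,8,9,10}:2  {5,6,7,8,9,10}:1
  |U|=7: {3,4,6,7,8,9,10}:3  {4,5,6,7,8,9,10}:3
  |U|=8: {3,4,5,6,7,8,9,10}:6
  |U|=9: {2,3,4,5,6,7,8,9,10}:6
  start at 0(i): 6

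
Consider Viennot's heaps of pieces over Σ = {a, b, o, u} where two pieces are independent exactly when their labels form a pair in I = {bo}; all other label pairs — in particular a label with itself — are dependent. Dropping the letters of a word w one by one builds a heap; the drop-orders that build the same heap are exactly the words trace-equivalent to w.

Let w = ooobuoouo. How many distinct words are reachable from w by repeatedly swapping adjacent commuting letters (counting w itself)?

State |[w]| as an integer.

4

piece 0:o — minimal
piece 1:o rests on {0:o}
piece 2:o rests on {1:o}
piece 3:b — minimal
piece 4:u rests on {2:o, 3:b}
piece 5:o rests on {4:u}
piece 6:o rests on {5:o}
piece 7:u rests on {6:o}
piece 8:o rests on {7:u}
minimal pieces: {0:o, 3:b}
ways to finish when only these pieces remain (= sum over removing one remaining piece with nothing left below it):
  1 left: {8}→1
  2 left: {7,8}→1
  3 left: {6,7,8}→1
  4 left: {5,6,7,8}→1
  5 left: {4,5,6,7,8}→1
  6 left: {2,4,5,6,7,8}→1  {3,4,5,6,7,8}→1
  7 left: {1,2,4,5,6,7,8}→1  {2,3,4,5,6,7,8}→2
  placing 0:o first → 3 extensions
  placing 3:b first → 1 extensions
total linear extensions = 4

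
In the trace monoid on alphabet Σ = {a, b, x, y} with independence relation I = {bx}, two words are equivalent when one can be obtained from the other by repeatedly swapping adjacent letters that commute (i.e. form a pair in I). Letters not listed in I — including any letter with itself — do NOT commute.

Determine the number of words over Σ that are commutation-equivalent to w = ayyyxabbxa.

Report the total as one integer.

3

0(a) covers ∅
1(y) covers 0:a
2(y) covers 1:y
3(y) covers 2:y
4(x) covers 3:y
5(a) covers 4:x
6(b) covers 5:a
7(b) covers 6:b
8(x) covers 5:a
9(a) covers 7:b, 8:x
floor of heap: 0:a
completions by unplaced set U, small U first (add the entries for U minus each lowest piece of U):
  |U|=1: {9}:1
  |U|=2: {7,9}:1  {8,9}:1
  |U|=3: {6,7,9}:1  {7,8,9}:2
  |U|=4: {6,7,8,9}:3
  |U|=5: {5,6,7,8,9}:3
  |U|=6: {4,5,6,7,8,9}:3
  |U|=7: {3,4,5,6,7,8,9}:3
  |U|=8: {2,3,4,5,6,7,8,9}:3
  start at 0(a): 3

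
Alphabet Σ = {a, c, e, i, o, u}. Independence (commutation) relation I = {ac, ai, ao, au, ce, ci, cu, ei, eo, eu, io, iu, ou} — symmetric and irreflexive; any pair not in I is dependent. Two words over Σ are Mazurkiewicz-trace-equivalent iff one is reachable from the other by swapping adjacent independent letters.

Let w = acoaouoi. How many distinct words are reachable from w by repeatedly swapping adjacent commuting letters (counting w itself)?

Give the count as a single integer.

0(a) covers ∅
1(c) covers ∅
2(o) covers 1:c
3(a) covers 0:a
4(o) covers 2:o
5(u) covers ∅
6(o) covers 4:o
7(i) covers ∅
floor of heap: 0:a, 1:c, 5:u, 7:i
completions by unplaced set U, small U first (add the entries for U minus each lowest piece of U):
  |U|=1: {3}:1  {5}:1  {6}:1  {7}:1
  |U|=2: {0,3}:1  {3,5}:2  {3,6}:2  {3,7}:2  {4,6}:1  {5,6}:2  {5,7}:2  {6,7}:2
  |U|=3: {0,3,5}:3  {0,3,6}:3  {0,3,7}:3  {2,4,6}:1  {3,4,6}:3  {3,5,6}:6  {3,5,7}:6  {3,6,7}:6  {4,5,6}:3  {4,6,7}:3  {5,6,7}:6
  |U|=4: {0,3,4,6}:6  {0,3,5,6}:12  {0,3,5,7}:12  {0,3,6,7}:12  {1,2,4,6}:1  {2,3,4,6}:4  {2,4,5,6}:4  {2,4,6,7}:4  {3,4,5,6}:12  {3,4,6,7}:12  {3,5,6,7}:24  {4,5,6,7}:12
  |U|=5: {0,2,3,4,6}:10  {0,3,4,5,6}:30  {0,3,4,6,7}:30  {0,3,5,6,7}:60  {1,2,3,4,6}:5  {1,2,4,5,6}:5  {1,2,4,6,7}:5  {2,3,4,5,6}:20  {2,3,4,6,7}:20  {2,4,5,6,7}:20  {3,4,5,6,7}:60
  |U|=6: {0,1,2,3,4,6}:15  {0,2,3,4,5,6}:60  {0,2,3,4,6,7}:60  {0,3,4,5,6,7}:180  {1,2,3,4,5,6}:30  {1,2,3,4,6,7}:30  {1,2,4,5,6,7}:30  {2,3,4,5,6,7}:120
  start at 0(a): 210
  start at 1(c): 420
  start at 5(u): 105
  start at 7(i): 105
sum over floor = 840

840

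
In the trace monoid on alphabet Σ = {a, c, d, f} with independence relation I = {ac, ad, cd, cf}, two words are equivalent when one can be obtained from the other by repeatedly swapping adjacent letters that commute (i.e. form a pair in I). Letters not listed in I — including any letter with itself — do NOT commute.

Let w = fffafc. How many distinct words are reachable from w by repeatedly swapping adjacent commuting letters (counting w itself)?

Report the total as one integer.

6

piece 0:f — minimal
piece 1:f rests on {0:f}
piece 2:f rests on {1:f}
piece 3:a rests on {2:f}
piece 4:f rests on {3:a}
piece 5:c — minimal
minimal pieces: {0:f, 5:c}
ways to finish when only these pieces remain (= sum over removing one remaining piece with nothing left below it):
  1 left: {4}→1  {5}→1
  2 left: {3,4}→1  {4,5}→2
  3 left: {2,3,4}→1  {3,4,5}→3
  4 left: {1,2,3,4}→1  {2,3,4,5}→4
  placing 0:f first → 5 extensions
  placing 5:c first → 1 extensions
total linear extensions = 6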